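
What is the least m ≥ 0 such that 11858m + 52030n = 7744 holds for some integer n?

gcd(11858, 52030) = 242 (Euclid: 52030 = 4·11858 + 4598; 11858 = 2·4598 + 2662; 4598 = 1·2662 + 1936; 2662 = 1·1936 + 726; 1936 = 2·726 + 484; 726 = 1·484 + 242; 484 = 2·242 + 0), and 242 | 7744.
Extended Euclid: 11858·(79) + 52030·(-18) = 242. Scale by 32: m₀ = 2528.
General solution m = m₀ + 215t; reducing mod 215 gives m = 163 (and n = -37).

163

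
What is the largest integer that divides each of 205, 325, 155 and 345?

gcd(205, 325): 325 = 1·205 + 120; 205 = 1·120 + 85; 120 = 1·85 + 35; 85 = 2·35 + 15; 35 = 2·15 + 5; 15 = 3·5 + 0 → 5
gcd(5, 155): 155 = 31·5 + 0 → 5
gcd(5, 345): 345 = 69·5 + 0 → 5

5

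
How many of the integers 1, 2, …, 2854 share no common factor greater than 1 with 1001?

2054

Prime factors of 1001: 7, 11, 13. Count integers ≤ 2854 divisible by none of them.
By inclusion–exclusion: 2854 − ⌊2854/7⌋ − ⌊2854/11⌋ − ⌊2854/13⌋ + ⌊2854/77⌋ + ⌊2854/91⌋ + ⌊2854/143⌋ − ⌊2854/1001⌋ = 2054.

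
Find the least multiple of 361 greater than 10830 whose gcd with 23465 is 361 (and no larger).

Multiples of 361 above 10830: 361·31, 361·32, … . Need the cofactor coprime to 23465/361 = 65.
Checking s = 31, 32, … the first with gcd(s, 65) = 1 is s = 31, giving 11191.

11191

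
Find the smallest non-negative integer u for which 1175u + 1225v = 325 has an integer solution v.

Reduce mod 1225: 1175u ≡ 325 (mod 1225). With g = gcd(1175, 1225) = 25 dividing 325, divide through: 47u ≡ 13 (mod 49).
Since gcd(47, 49) = 1, u ≡ 13·(47)⁻¹ ≡ 18 (mod 49). Smallest non-negative: 18.

18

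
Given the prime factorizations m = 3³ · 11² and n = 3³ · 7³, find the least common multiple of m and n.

max exponent per prime: 3³ · 7³ · 11² = 1120581

1120581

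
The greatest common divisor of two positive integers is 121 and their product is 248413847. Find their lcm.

2053007

For any two positive integers, gcd × lcm equals their product. Hence lcm = 248413847 / 121 = 2053007.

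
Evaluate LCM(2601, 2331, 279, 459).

62650287

2601 = 3² · 17²; 2331 = 3² · 7 · 37; 279 = 3² · 31; 459 = 3³ · 17
lcm takes max exponent of each prime: 3³ · 7 · 17² · 31 · 37 = 62650287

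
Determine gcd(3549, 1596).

Euclid: 3549 = 2·1596 + 357; 1596 = 4·357 + 168; 357 = 2·168 + 21; 168 = 8·21 + 0. Last nonzero remainder: 21.

21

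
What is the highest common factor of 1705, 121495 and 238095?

55

1705 = 5 · 11 · 31; 121495 = 5 · 11 · 47²; 238095 = 3² · 5 · 11 · 13 · 37
gcd takes min exponent of each prime: 5 · 11 = 55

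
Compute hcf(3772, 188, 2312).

gcd(3772, 188): 3772 = 20·188 + 12; 188 = 15·12 + 8; 12 = 1·8 + 4; 8 = 2·4 + 0 → 4
gcd(4, 2312): 2312 = 578·4 + 0 → 4

4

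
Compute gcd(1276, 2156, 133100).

44

gcd(1276, 2156): 2156 = 1·1276 + 880; 1276 = 1·880 + 396; 880 = 2·396 + 88; 396 = 4·88 + 44; 88 = 2·44 + 0 → 44
gcd(44, 133100): 133100 = 3025·44 + 0 → 44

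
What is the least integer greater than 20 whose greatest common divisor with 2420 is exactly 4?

gcd(k, 2420) = 4 forces 4 | k; write k = 4s. Then gcd(4s, 4·605) = 4·gcd(s, 605), so need gcd(s, 605) = 1.
4s > 20 gives s ≥ 6. The least s ≥ 6 coprime to 605 is 6, so k = 4·6 = 24.

24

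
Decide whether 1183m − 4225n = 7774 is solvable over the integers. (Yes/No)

gcd(1183, 4225): 4225 = 3·1183 + 676; 1183 = 1·676 + 507; 676 = 1·507 + 169; 507 = 3·169 + 0 → 169
169 divides 7774, so a solution exists.

Yes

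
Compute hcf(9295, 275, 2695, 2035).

9295 = 5 · 11 · 13²; 275 = 5² · 11; 2695 = 5 · 7² · 11; 2035 = 5 · 11 · 37
gcd takes min exponent of each prime: 5 · 11 = 55

55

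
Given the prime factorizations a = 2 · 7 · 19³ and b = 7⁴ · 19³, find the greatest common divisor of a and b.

48013

min exponent per shared prime: 7 · 19³ = 48013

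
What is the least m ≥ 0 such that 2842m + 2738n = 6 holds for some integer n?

237

gcd(2842, 2738) = 2 (Euclid: 2842 = 1·2738 + 104; 2738 = 26·104 + 34; 104 = 3·34 + 2; 34 = 17·2 + 0), and 2 | 6.
Extended Euclid: 2842·(79) + 2738·(-82) = 2. Scale by 3: m₀ = 237.
General solution m = m₀ + 1369t; reducing mod 1369 gives m = 237 (and n = -246).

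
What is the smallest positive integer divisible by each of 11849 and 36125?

1481125

11849 = 17² · 41; 36125 = 5³ · 17²
max exponents: 5³ · 17² · 41 = 1481125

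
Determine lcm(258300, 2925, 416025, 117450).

1620485603100

lcm(258300, 2925) = 258300·2925/gcd = 755527500/225 = 3357900
lcm(3357900, 416025) = 3357900·416025/gcd = 1396970347500/225 = 6208757100
lcm(6208757100, 117450) = 6208757100·117450/gcd = 729218521395000/450 = 1620485603100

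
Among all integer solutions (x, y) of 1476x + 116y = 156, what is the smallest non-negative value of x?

6

gcd(1476, 116) = 4 (Euclid: 1476 = 12·116 + 84; 116 = 1·84 + 32; 84 = 2·32 + 20; 32 = 1·20 + 12; 20 = 1·12 + 8; 12 = 1·8 + 4; 8 = 2·4 + 0), and 4 | 156.
Extended Euclid: 1476·(-11) + 116·(140) = 4. Scale by 39: x₀ = -429.
General solution x = x₀ + 29t; reducing mod 29 gives x = 6 (and y = -75).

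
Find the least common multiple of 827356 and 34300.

7094577700

827356 = 2² · 17 · 23³; 34300 = 2² · 5² · 7³
max exponents: 2² · 5² · 7³ · 17 · 23³ = 7094577700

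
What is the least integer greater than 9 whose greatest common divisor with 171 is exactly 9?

18

171 = 9·19. Any x with gcd(x, 171) = 9 is a multiple of 9, say 9s, with s coprime to 19.
Need s > 9/9, so s ≥ 2. First s ≥ 2 with gcd(s, 19) = 1 is s = 2. Thus x = 9·2 = 18.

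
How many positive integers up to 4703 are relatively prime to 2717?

3740

Prime factors of 2717: 11, 13, 19. Count integers ≤ 4703 divisible by none of them.
By inclusion–exclusion: 4703 − ⌊4703/11⌋ − ⌊4703/13⌋ − ⌊4703/19⌋ + ⌊4703/143⌋ + ⌊4703/209⌋ + ⌊4703/247⌋ − ⌊4703/2717⌋ = 3740.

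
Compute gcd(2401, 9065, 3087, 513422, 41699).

49

gcd(2401, 9065): 9065 = 3·2401 + 1862; 2401 = 1·1862 + 539; 1862 = 3·539 + 245; 539 = 2·245 + 49; 245 = 5·49 + 0 → 49
gcd(49, 3087): 3087 = 63·49 + 0 → 49
gcd(49, 513422): 513422 = 10478·49 + 0 → 49
gcd(49, 41699): 41699 = 851·49 + 0 → 49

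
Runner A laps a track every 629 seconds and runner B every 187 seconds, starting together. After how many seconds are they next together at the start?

gcd first: 629 = 3·187 + 68; 187 = 2·68 + 51; 68 = 1·51 + 17; 51 = 3·17 + 0 → gcd = 17
lcm = 629·187/gcd = 117623/17 = 6919

6919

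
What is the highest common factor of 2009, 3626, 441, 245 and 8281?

49

gcd(2009, 3626): 3626 = 1·2009 + 1617; 2009 = 1·1617 + 392; 1617 = 4·392 + 49; 392 = 8·49 + 0 → 49
gcd(49, 441): 441 = 9·49 + 0 → 49
gcd(49, 245): 245 = 5·49 + 0 → 49
gcd(49, 8281): 8281 = 169·49 + 0 → 49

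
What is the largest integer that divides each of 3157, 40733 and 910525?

3157 = 7 · 11 · 41; 40733 = 7 · 11 · 23²; 910525 = 5² · 7 · 11² · 43
gcd takes min exponent of each prime: 7 · 11 = 77

77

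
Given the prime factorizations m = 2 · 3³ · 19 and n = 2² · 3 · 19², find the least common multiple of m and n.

38988

max exponent per prime: 2² · 3³ · 19² = 38988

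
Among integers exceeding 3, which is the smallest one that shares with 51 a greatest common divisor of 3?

6

gcd(m, 51) = 3 forces 3 | m; write m = 3s. Then gcd(3s, 3·17) = 3·gcd(s, 17), so need gcd(s, 17) = 1.
3s > 3 gives s ≥ 2. The least s ≥ 2 coprime to 17 is 2, so m = 3·2 = 6.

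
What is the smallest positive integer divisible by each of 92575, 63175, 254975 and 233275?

lcm(92575, 63175) = 92575·63175/gcd = 5848425625/175 = 33419575
lcm(33419575, 254975) = 33419575·254975/gcd = 8521156135625/175 = 48692320775
lcm(48692320775, 233275) = 48692320775·233275/gcd = 11358701128788125/5425 = 2093769793325

2093769793325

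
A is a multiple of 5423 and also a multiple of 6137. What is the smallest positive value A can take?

1957703

5423 = 11 · 17 · 29; 6137 = 17 · 19²
max exponents: 11 · 17 · 19² · 29 = 1957703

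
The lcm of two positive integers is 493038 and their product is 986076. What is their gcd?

gcd·lcm = product, so gcd = 986076/493038 = 2.

2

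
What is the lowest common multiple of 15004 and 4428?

16609428

gcd first: 15004 = 3·4428 + 1720; 4428 = 2·1720 + 988; 1720 = 1·988 + 732; 988 = 1·732 + 256; 732 = 2·256 + 220; 256 = 1·220 + 36; 220 = 6·36 + 4; 36 = 9·4 + 0 → gcd = 4
lcm = 15004·4428/gcd = 66437712/4 = 16609428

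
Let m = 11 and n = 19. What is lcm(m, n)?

max exponent per prime: 11 · 19 = 209

209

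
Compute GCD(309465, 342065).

5

309465 = 3² · 5 · 13 · 23²
342065 = 5 · 37 · 43²
Common: 5 = 5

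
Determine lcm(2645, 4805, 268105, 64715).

2645 = 5 · 23²; 4805 = 5 · 31²; 268105 = 5 · 29 · 43²; 64715 = 5 · 7 · 43²
lcm takes max exponent of each prime: 5 · 7 · 23² · 29 · 31² · 43² = 954073895215

954073895215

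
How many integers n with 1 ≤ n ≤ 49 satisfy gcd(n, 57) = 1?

Prime factors of 57: 3, 19. Count integers ≤ 49 divisible by none of them.
By inclusion–exclusion: 49 − ⌊49/3⌋ − ⌊49/19⌋ + ⌊49/57⌋ = 31.

31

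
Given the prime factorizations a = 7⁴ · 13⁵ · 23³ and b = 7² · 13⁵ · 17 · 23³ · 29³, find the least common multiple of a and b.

4497128992226864903

max exponent per prime: 7⁴ · 13⁵ · 17 · 23³ · 29³ = 4497128992226864903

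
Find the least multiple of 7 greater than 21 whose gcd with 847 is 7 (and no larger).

28

Multiples of 7 above 21: 7·4, 7·5, … . Need the cofactor coprime to 847/7 = 121.
Checking s = 4, 5, … the first with gcd(s, 121) = 1 is s = 4, giving 28.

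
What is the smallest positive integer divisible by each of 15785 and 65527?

gcd first: 65527 = 4·15785 + 2387; 15785 = 6·2387 + 1463; 2387 = 1·1463 + 924; 1463 = 1·924 + 539; 924 = 1·539 + 385; 539 = 1·385 + 154; 385 = 2·154 + 77; 154 = 2·77 + 0 → gcd = 77
lcm = 15785·65527/gcd = 1034343695/77 = 13433035

13433035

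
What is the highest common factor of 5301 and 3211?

5301 = 3² · 19 · 31
3211 = 13² · 19
Common: 19 = 19

19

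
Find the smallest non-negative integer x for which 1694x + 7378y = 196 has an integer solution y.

109

Reduce mod 7378: 1694x ≡ 196 (mod 7378). With g = gcd(1694, 7378) = 14 dividing 196, divide through: 121x ≡ 14 (mod 527).
Since gcd(121, 527) = 1, x ≡ 14·(121)⁻¹ ≡ 109 (mod 527). Smallest non-negative: 109.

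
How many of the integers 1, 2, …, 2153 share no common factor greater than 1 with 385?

385 = 5·7·11. Inclusion–exclusion on these primes:
2153 − ⌊2153/5⌋ − ⌊2153/7⌋ − ⌊2153/11⌋ + ⌊2153/35⌋ + ⌊2153/55⌋ + ⌊2153/77⌋ − ⌊2153/385⌋ = 1343

1343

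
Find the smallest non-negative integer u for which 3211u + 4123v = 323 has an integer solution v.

185

Euclid: 4123 = 1·3211 + 912; 3211 = 3·912 + 475; 912 = 1·475 + 437; 475 = 1·437 + 38; 437 = 11·38 + 19; 38 = 2·19 + 0 → gcd = 19; 323 = 19·17.
Back-substitution yields 3211·(-104) + 4123·(81) = 19, so one solution is u = -104·17 = -1768, v = 81·17 = 1377.
Solutions in u differ by 4123/19 = 217; the one in [0, 217) is -1768 mod 217 = 185.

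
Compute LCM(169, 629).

gcd first: 629 = 3·169 + 122; 169 = 1·122 + 47; 122 = 2·47 + 28; 47 = 1·28 + 19; 28 = 1·19 + 9; 19 = 2·9 + 1; 9 = 9·1 + 0 → gcd = 1
lcm = 169·629/gcd = 106301/1 = 106301

106301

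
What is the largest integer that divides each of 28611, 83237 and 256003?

11

28611 = 3² · 11 · 17²; 83237 = 7 · 11 · 23 · 47; 256003 = 11 · 17 · 37²
gcd takes min exponent of each prime: 11 = 11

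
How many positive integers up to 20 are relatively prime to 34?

9

34 = 2·17. Inclusion–exclusion on these primes:
20 − ⌊20/2⌋ − ⌊20/17⌋ + ⌊20/34⌋ = 9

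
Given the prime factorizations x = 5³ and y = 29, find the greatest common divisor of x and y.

1

min exponent per shared prime: (none) = 1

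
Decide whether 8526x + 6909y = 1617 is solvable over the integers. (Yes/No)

By Bézout, 8526x + 6909y = 1617 has integer solutions iff gcd(8526, 6909) | 1617.
Euclid: 8526 = 1·6909 + 1617; 6909 = 4·1617 + 441; 1617 = 3·441 + 294; 441 = 1·294 + 147; 294 = 2·147 + 0. gcd = 147; 1617 mod 147 = 0. Yes.

Yes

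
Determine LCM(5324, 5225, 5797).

1332730300

lcm(5324, 5225) = 5324·5225/gcd = 27817900/11 = 2528900
lcm(2528900, 5797) = 2528900·5797/gcd = 14660033300/11 = 1332730300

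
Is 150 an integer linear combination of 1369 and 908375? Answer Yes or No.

Yes

By Bézout, 1369s − 908375t = 150 has integer solutions iff gcd(1369, 908375) | 150.
Euclid: 908375 = 663·1369 + 728; 1369 = 1·728 + 641; 728 = 1·641 + 87; 641 = 7·87 + 32; 87 = 2·32 + 23; 32 = 1·23 + 9; 23 = 2·9 + 5; 9 = 1·5 + 4; 5 = 1·4 + 1; 4 = 4·1 + 0. gcd = 1; 150 mod 1 = 0. Yes.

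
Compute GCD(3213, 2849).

7

Euclid: 3213 = 1·2849 + 364; 2849 = 7·364 + 301; 364 = 1·301 + 63; 301 = 4·63 + 49; 63 = 1·49 + 14; 49 = 3·14 + 7; 14 = 2·7 + 0. Last nonzero remainder: 7.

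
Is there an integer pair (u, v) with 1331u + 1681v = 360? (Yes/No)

gcd(1331, 1681): 1681 = 1·1331 + 350; 1331 = 3·350 + 281; 350 = 1·281 + 69; 281 = 4·69 + 5; 69 = 13·5 + 4; 5 = 1·4 + 1; 4 = 4·1 + 0 → 1
1 divides 360, so a solution exists.

Yes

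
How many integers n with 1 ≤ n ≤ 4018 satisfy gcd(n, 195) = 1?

195 = 3·5·13. Inclusion–exclusion on these primes:
4018 − ⌊4018/3⌋ − ⌊4018/5⌋ − ⌊4018/13⌋ + ⌊4018/15⌋ + ⌊4018/39⌋ + ⌊4018/65⌋ − ⌊4018/195⌋ = 1978

1978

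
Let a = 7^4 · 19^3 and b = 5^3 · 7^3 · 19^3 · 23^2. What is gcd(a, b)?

2352637

min exponent per shared prime: 7^3 · 19^3 = 2352637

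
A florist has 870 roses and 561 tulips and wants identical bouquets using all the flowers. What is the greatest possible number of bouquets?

3

870 = 2 · 3 · 5 · 29
561 = 3 · 11 · 17
Common: 3 = 3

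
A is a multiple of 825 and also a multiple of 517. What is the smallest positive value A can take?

38775

825 = 3 · 5² · 11; 517 = 11 · 47
max exponents: 3 · 5² · 11 · 47 = 38775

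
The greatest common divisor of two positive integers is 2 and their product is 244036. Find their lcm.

122018

Since gcd(u,v)·lcm(u,v) = uv, lcm = 244036/2 = 122018.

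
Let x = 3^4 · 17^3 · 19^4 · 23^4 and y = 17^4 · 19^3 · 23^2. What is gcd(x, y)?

min exponent per shared prime: 17^3 · 19^3 · 23^2 = 17826383243

17826383243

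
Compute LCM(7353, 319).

2345607

gcd first: 7353 = 23·319 + 16; 319 = 19·16 + 15; 16 = 1·15 + 1; 15 = 15·1 + 0 → gcd = 1
lcm = 7353·319/gcd = 2345607/1 = 2345607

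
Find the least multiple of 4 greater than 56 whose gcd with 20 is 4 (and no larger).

64

gcd(a, 20) = 4 forces 4 | a; write a = 4s. Then gcd(4s, 4·5) = 4·gcd(s, 5), so need gcd(s, 5) = 1.
4s > 56 gives s ≥ 15. The least s ≥ 15 coprime to 5 is 16, so a = 4·16 = 64.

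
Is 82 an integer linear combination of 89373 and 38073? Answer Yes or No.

By Bézout, 89373u + 38073v = 82 has integer solutions iff gcd(89373, 38073) | 82.
Euclid: 89373 = 2·38073 + 13227; 38073 = 2·13227 + 11619; 13227 = 1·11619 + 1608; 11619 = 7·1608 + 363; 1608 = 4·363 + 156; 363 = 2·156 + 51; 156 = 3·51 + 3; 51 = 17·3 + 0. gcd = 3; 82 mod 3 = 1. No.

No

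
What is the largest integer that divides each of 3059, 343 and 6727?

3059 = 7 · 19 · 23; 343 = 7³; 6727 = 7 · 31²
gcd takes min exponent of each prime: 7 = 7

7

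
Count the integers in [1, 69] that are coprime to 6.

Prime factors of 6: 2, 3. Count integers ≤ 69 divisible by none of them.
By inclusion–exclusion: 69 − ⌊69/2⌋ − ⌊69/3⌋ + ⌊69/6⌋ = 23.

23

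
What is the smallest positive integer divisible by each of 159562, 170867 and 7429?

84408298

159562 = 2 · 13 · 17 · 19²; 170867 = 17 · 19 · 23²; 7429 = 17 · 19 · 23
lcm takes max exponent of each prime: 2 · 13 · 17 · 19² · 23² = 84408298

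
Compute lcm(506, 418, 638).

lcm(506, 418) = 506·418/gcd = 211508/22 = 9614
lcm(9614, 638) = 9614·638/gcd = 6133732/22 = 278806

278806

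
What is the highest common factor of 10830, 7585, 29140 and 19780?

5

10830 = 2 · 3 · 5 · 19²; 7585 = 5 · 37 · 41; 29140 = 2² · 5 · 31 · 47; 19780 = 2² · 5 · 23 · 43
gcd takes min exponent of each prime: 5 = 5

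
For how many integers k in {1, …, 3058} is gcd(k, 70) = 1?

Prime factors of 70: 2, 5, 7. Count integers ≤ 3058 divisible by none of them.
By inclusion–exclusion: 3058 − ⌊3058/2⌋ − ⌊3058/5⌋ − ⌊3058/7⌋ + ⌊3058/10⌋ + ⌊3058/14⌋ + ⌊3058/35⌋ − ⌊3058/70⌋ = 1049.

1049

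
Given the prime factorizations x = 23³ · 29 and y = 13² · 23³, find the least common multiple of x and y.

max exponent per prime: 13² · 23³ · 29 = 59630467

59630467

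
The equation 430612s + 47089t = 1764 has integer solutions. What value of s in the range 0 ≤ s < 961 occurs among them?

Reduce mod 47089: 430612s ≡ 1764 (mod 47089). With g = gcd(430612, 47089) = 49 dividing 1764, divide through: 8788s ≡ 36 (mod 961).
Since gcd(8788, 961) = 1, s ≡ 36·(8788)⁻¹ ≡ 21 (mod 961). Smallest non-negative: 21.

21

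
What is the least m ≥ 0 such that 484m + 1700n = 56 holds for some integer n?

Reduce mod 1700: 484m ≡ 56 (mod 1700). With g = gcd(484, 1700) = 4 dividing 56, divide through: 121m ≡ 14 (mod 425).
Since gcd(121, 425) = 1, m ≡ 14·(121)⁻¹ ≡ 109 (mod 425). Smallest non-negative: 109.

109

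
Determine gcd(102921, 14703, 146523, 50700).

507

gcd(102921, 14703): 102921 = 7·14703 + 0 → 14703
gcd(14703, 146523): 146523 = 9·14703 + 14196; 14703 = 1·14196 + 507; 14196 = 28·507 + 0 → 507
gcd(507, 50700): 50700 = 100·507 + 0 → 507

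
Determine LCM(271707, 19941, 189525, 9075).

lcm(271707, 19941) = 271707·19941/gcd = 5418109287/3 = 1806036429
lcm(1806036429, 189525) = 1806036429·189525/gcd = 342289054206225/3 = 114096351402075
lcm(114096351402075, 9075) = 114096351402075·9075/gcd = 1035424388973830625/75 = 13805658519651075

13805658519651075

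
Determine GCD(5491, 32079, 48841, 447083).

gcd(5491, 32079): 32079 = 5·5491 + 4624; 5491 = 1·4624 + 867; 4624 = 5·867 + 289; 867 = 3·289 + 0 → 289
gcd(289, 48841): 48841 = 169·289 + 0 → 289
gcd(289, 447083): 447083 = 1547·289 + 0 → 289

289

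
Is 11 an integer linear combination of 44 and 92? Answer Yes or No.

No

By Bézout, 44p − 92q = 11 has integer solutions iff gcd(44, 92) | 11.
Euclid: 92 = 2·44 + 4; 44 = 11·4 + 0. gcd = 4; 11 mod 4 = 3. No.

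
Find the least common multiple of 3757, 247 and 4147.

22771177

lcm(3757, 247) = 3757·247/gcd = 927979/13 = 71383
lcm(71383, 4147) = 71383·4147/gcd = 296025301/13 = 22771177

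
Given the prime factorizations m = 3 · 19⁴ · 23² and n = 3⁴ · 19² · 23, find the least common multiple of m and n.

max exponent per prime: 3⁴ · 19⁴ · 23² = 5584124529

5584124529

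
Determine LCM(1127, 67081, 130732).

178972108

1127 = 7² · 23; 67081 = 7² · 37²; 130732 = 2² · 7² · 23 · 29
lcm takes max exponent of each prime: 2² · 7² · 23 · 29 · 37² = 178972108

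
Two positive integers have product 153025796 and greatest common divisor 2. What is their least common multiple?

gcd·lcm = product, so lcm = 153025796/2 = 76512898.

76512898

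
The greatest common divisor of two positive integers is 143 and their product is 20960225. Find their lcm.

gcd·lcm = product, so lcm = 20960225/143 = 146575.

146575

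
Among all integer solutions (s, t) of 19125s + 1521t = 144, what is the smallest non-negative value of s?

150

Euclid: 19125 = 12·1521 + 873; 1521 = 1·873 + 648; 873 = 1·648 + 225; 648 = 2·225 + 198; 225 = 1·198 + 27; 198 = 7·27 + 9; 27 = 3·9 + 0 → gcd = 9; 144 = 9·16.
Back-substitution yields 19125·(-54) + 1521·(679) = 9, so one solution is s = -54·16 = -864, t = 679·16 = 10864.
Solutions in s differ by 1521/9 = 169; the one in [0, 169) is -864 mod 169 = 150.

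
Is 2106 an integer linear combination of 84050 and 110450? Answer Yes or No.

gcd(84050, 110450): 110450 = 1·84050 + 26400; 84050 = 3·26400 + 4850; 26400 = 5·4850 + 2150; 4850 = 2·2150 + 550; 2150 = 3·550 + 500; 550 = 1·500 + 50; 500 = 10·50 + 0 → 50
50 does not divide 2106, so a solution does not exist.

No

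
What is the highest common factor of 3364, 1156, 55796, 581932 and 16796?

4

3364 = 2² · 29²; 1156 = 2² · 17²; 55796 = 2² · 13 · 29 · 37; 581932 = 2² · 13 · 19² · 31; 16796 = 2² · 13 · 17 · 19
gcd takes min exponent of each prime: 2² = 4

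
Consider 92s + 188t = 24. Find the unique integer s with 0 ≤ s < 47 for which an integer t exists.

35

gcd(92, 188) = 4 (Euclid: 188 = 2·92 + 4; 92 = 23·4 + 0), and 4 | 24.
Extended Euclid: 92·(-2) + 188·(1) = 4. Scale by 6: s₀ = -12.
General solution s = s₀ + 47k; reducing mod 47 gives s = 35 (and t = -17).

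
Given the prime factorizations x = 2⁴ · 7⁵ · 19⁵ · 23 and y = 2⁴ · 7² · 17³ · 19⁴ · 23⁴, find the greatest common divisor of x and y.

2349948272

min exponent per shared prime: 2⁴ · 7² · 19⁴ · 23 = 2349948272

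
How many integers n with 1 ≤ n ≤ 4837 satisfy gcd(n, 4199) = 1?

4199 = 13·17·19. Inclusion–exclusion on these primes:
4837 − ⌊4837/13⌋ − ⌊4837/17⌋ − ⌊4837/19⌋ + ⌊4837/221⌋ + ⌊4837/247⌋ + ⌊4837/323⌋ − ⌊4837/4199⌋ = 3980

3980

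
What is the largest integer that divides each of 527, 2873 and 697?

17

gcd(527, 2873): 2873 = 5·527 + 238; 527 = 2·238 + 51; 238 = 4·51 + 34; 51 = 1·34 + 17; 34 = 2·17 + 0 → 17
gcd(17, 697): 697 = 41·17 + 0 → 17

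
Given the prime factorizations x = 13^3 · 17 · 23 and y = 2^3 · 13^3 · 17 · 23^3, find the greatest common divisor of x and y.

859027

min exponent per shared prime: 13^3 · 17 · 23 = 859027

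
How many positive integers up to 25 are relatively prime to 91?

Prime factors of 91: 7, 13. Count integers ≤ 25 divisible by none of them.
By inclusion–exclusion: 25 − ⌊25/7⌋ − ⌊25/13⌋ + ⌊25/91⌋ = 21.

21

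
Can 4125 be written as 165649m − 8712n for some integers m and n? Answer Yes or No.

No

gcd(165649, 8712): 165649 = 19·8712 + 121; 8712 = 72·121 + 0 → 121
121 does not divide 4125, so a solution does not exist.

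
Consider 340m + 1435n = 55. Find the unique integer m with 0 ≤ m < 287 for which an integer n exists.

131

gcd(340, 1435) = 5 (Euclid: 1435 = 4·340 + 75; 340 = 4·75 + 40; 75 = 1·40 + 35; 40 = 1·35 + 5; 35 = 7·5 + 0), and 5 | 55.
Extended Euclid: 340·(38) + 1435·(-9) = 5. Scale by 11: m₀ = 418.
General solution m = m₀ + 287t; reducing mod 287 gives m = 131 (and n = -31).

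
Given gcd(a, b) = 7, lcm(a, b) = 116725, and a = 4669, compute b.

175

a·b = gcd·lcm = 7·116725 = 817075, so b = 817075/4669 = 175.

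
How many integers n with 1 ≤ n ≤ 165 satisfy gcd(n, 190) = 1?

63

Prime factors of 190: 2, 5, 19. Count integers ≤ 165 divisible by none of them.
By inclusion–exclusion: 165 − ⌊165/2⌋ − ⌊165/5⌋ − ⌊165/19⌋ + ⌊165/10⌋ + ⌊165/38⌋ + ⌊165/95⌋ − ⌊165/190⌋ = 63.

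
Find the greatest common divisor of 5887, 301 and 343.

gcd(5887, 301): 5887 = 19·301 + 168; 301 = 1·168 + 133; 168 = 1·133 + 35; 133 = 3·35 + 28; 35 = 1·28 + 7; 28 = 4·7 + 0 → 7
gcd(7, 343): 343 = 49·7 + 0 → 7

7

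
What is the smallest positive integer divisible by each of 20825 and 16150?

gcd first: 20825 = 1·16150 + 4675; 16150 = 3·4675 + 2125; 4675 = 2·2125 + 425; 2125 = 5·425 + 0 → gcd = 425
lcm = 20825·16150/gcd = 336323750/425 = 791350

791350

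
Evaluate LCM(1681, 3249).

gcd first: 3249 = 1·1681 + 1568; 1681 = 1·1568 + 113; 1568 = 13·113 + 99; 113 = 1·99 + 14; 99 = 7·14 + 1; 14 = 14·1 + 0 → gcd = 1
lcm = 1681·3249/gcd = 5461569/1 = 5461569

5461569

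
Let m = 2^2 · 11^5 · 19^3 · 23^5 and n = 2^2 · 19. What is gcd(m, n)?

76

min exponent per shared prime: 2^2 · 19 = 76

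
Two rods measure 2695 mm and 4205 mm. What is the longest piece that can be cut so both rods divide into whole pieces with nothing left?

5

2695 = 5 · 7² · 11
4205 = 5 · 29²
Common: 5 = 5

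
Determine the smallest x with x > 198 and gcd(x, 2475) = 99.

Multiples of 99 above 198: 99·3, 99·4, … . Need the cofactor coprime to 2475/99 = 25.
Checking s = 3, 4, … the first with gcd(s, 25) = 1 is s = 3, giving 297.

297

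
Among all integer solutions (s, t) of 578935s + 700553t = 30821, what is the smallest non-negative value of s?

Euclid: 700553 = 1·578935 + 121618; 578935 = 4·121618 + 92463; 121618 = 1·92463 + 29155; 92463 = 3·29155 + 4998; 29155 = 5·4998 + 4165; 4998 = 1·4165 + 833; 4165 = 5·833 + 0 → gcd = 833; 30821 = 833·37.
Back-substitution yields 578935·(144) + 700553·(-119) = 833, so one solution is s = 144·37 = 5328, t = -119·37 = -4403.
Solutions in s differ by 700553/833 = 841; the one in [0, 841) is 5328 mod 841 = 282.

282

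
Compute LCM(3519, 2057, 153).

425799

3519 = 3² · 17 · 23; 2057 = 11² · 17; 153 = 3² · 17
lcm takes max exponent of each prime: 3² · 11² · 17 · 23 = 425799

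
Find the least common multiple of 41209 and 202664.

170440424

gcd first: 202664 = 4·41209 + 37828; 41209 = 1·37828 + 3381; 37828 = 11·3381 + 637; 3381 = 5·637 + 196; 637 = 3·196 + 49; 196 = 4·49 + 0 → gcd = 49
lcm = 41209·202664/gcd = 8351580776/49 = 170440424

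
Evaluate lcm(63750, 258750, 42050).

lcm(63750, 258750) = 63750·258750/gcd = 16495312500/3750 = 4398750
lcm(4398750, 42050) = 4398750·42050/gcd = 184967437500/50 = 3699348750

3699348750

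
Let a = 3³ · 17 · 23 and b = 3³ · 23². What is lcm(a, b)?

242811

max exponent per prime: 3³ · 17 · 23² = 242811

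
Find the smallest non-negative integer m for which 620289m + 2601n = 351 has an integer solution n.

98

Reduce mod 2601: 620289m ≡ 351 (mod 2601). With g = gcd(620289, 2601) = 9 dividing 351, divide through: 68921m ≡ 39 (mod 289).
Since gcd(68921, 289) = 1, m ≡ 39·(68921)⁻¹ ≡ 98 (mod 289). Smallest non-negative: 98.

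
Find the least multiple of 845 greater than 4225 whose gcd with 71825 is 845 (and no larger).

gcd(m, 71825) = 845 forces 845 | m; write m = 845s. Then gcd(845s, 845·85) = 845·gcd(s, 85), so need gcd(s, 85) = 1.
845s > 4225 gives s ≥ 6. The least s ≥ 6 coprime to 85 is 6, so m = 845·6 = 5070.

5070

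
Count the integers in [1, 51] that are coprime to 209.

Prime factors of 209: 11, 19. Count integers ≤ 51 divisible by none of them.
By inclusion–exclusion: 51 − ⌊51/11⌋ − ⌊51/19⌋ + ⌊51/209⌋ = 45.

45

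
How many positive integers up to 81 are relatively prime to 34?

34 = 2·17. Inclusion–exclusion on these primes:
81 − ⌊81/2⌋ − ⌊81/17⌋ + ⌊81/34⌋ = 39

39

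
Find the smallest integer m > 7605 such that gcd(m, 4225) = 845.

9295

gcd(m, 4225) = 845 forces 845 | m; write m = 845s. Then gcd(845s, 845·5) = 845·gcd(s, 5), so need gcd(s, 5) = 1.
845s > 7605 gives s ≥ 10. The least s ≥ 10 coprime to 5 is 11, so m = 845·11 = 9295.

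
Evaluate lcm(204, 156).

gcd first: 204 = 1·156 + 48; 156 = 3·48 + 12; 48 = 4·12 + 0 → gcd = 12
lcm = 204·156/gcd = 31824/12 = 2652

2652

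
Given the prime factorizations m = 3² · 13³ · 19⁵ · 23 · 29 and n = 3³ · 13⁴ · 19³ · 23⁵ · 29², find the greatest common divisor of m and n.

90460545669

min exponent per shared prime: 3² · 13³ · 19³ · 23 · 29 = 90460545669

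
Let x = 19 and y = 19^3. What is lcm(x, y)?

6859

max exponent per prime: 19^3 = 6859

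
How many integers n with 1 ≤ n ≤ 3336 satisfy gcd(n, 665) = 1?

Prime factors of 665: 5, 7, 19. Count integers ≤ 3336 divisible by none of them.
By inclusion–exclusion: 3336 − ⌊3336/5⌋ − ⌊3336/7⌋ − ⌊3336/19⌋ + ⌊3336/35⌋ + ⌊3336/95⌋ + ⌊3336/133⌋ − ⌊3336/665⌋ = 2168.

2168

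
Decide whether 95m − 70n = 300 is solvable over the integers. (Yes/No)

By Bézout, 95m − 70n = 300 has integer solutions iff gcd(95, 70) | 300.
Euclid: 95 = 1·70 + 25; 70 = 2·25 + 20; 25 = 1·20 + 5; 20 = 4·5 + 0. gcd = 5; 300 mod 5 = 0. Yes.

Yes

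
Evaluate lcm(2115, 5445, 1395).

2115 = 3² · 5 · 47; 5445 = 3² · 5 · 11²; 1395 = 3² · 5 · 31
lcm takes max exponent of each prime: 3² · 5 · 11² · 31 · 47 = 7933365

7933365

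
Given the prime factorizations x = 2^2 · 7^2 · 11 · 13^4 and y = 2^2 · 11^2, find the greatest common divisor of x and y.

min exponent per shared prime: 2^2 · 11 = 44

44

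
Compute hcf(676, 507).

169

676 = 2² · 13²
507 = 3 · 13²
Common: 13² = 169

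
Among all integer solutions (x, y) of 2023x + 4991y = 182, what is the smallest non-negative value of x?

Reduce mod 4991: 2023x ≡ 182 (mod 4991). With g = gcd(2023, 4991) = 7 dividing 182, divide through: 289x ≡ 26 (mod 713).
Since gcd(289, 713) = 1, x ≡ 26·(289)⁻¹ ≡ 232 (mod 713). Smallest non-negative: 232.

232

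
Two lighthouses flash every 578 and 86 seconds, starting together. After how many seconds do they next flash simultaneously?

24854

578 = 2 · 17²; 86 = 2 · 43
max exponents: 2 · 17² · 43 = 24854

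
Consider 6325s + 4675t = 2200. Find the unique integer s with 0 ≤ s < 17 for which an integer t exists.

7

gcd(6325, 4675) = 275 (Euclid: 6325 = 1·4675 + 1650; 4675 = 2·1650 + 1375; 1650 = 1·1375 + 275; 1375 = 5·275 + 0), and 275 | 2200.
Extended Euclid: 6325·(3) + 4675·(-4) = 275. Scale by 8: s₀ = 24.
General solution s = s₀ + 17k; reducing mod 17 gives s = 7 (and t = -9).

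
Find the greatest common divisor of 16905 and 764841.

16905 = 3 · 5 · 7² · 23
764841 = 3 · 7² · 11² · 43
Common: 3 · 7² = 147

147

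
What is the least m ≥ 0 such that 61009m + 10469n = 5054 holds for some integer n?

3

Reduce mod 10469: 61009m ≡ 5054 (mod 10469). With g = gcd(61009, 10469) = 361 dividing 5054, divide through: 169m ≡ 14 (mod 29).
Since gcd(169, 29) = 1, m ≡ 14·(169)⁻¹ ≡ 3 (mod 29). Smallest non-negative: 3.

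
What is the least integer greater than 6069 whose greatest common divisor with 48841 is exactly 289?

6358

48841 = 289·169. Any t with gcd(t, 48841) = 289 is a multiple of 289, say 289s, with s coprime to 169.
Need s > 6069/289, so s ≥ 22. First s ≥ 22 with gcd(s, 169) = 1 is s = 22. Thus t = 289·22 = 6358.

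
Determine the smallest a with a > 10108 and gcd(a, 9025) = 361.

9025 = 361·25. Any a with gcd(a, 9025) = 361 is a multiple of 361, say 361s, with s coprime to 25.
Need s > 10108/361, so s ≥ 29. First s ≥ 29 with gcd(s, 25) = 1 is s = 29. Thus a = 361·29 = 10469.

10469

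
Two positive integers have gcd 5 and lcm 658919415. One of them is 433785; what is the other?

7595

a·b = gcd·lcm = 5·658919415 = 3294597075, so b = 3294597075/433785 = 7595.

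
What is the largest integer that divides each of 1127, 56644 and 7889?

gcd(1127, 56644): 56644 = 50·1127 + 294; 1127 = 3·294 + 245; 294 = 1·245 + 49; 245 = 5·49 + 0 → 49
gcd(49, 7889): 7889 = 161·49 + 0 → 49

49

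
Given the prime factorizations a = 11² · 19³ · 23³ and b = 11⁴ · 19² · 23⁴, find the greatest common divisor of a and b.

min exponent per shared prime: 11² · 19² · 23³ = 531466727

531466727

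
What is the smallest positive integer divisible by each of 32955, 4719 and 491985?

32955 = 3 · 5 · 13³; 4719 = 3 · 11² · 13; 491985 = 3² · 5 · 13 · 29²
lcm takes max exponent of each prime: 3² · 5 · 11² · 13³ · 29² = 10060601265

10060601265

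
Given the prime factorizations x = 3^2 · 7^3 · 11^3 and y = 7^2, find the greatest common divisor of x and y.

49

min exponent per shared prime: 7^2 = 49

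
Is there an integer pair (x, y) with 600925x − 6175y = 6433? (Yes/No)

gcd(600925, 6175): 600925 = 97·6175 + 1950; 6175 = 3·1950 + 325; 1950 = 6·325 + 0 → 325
325 does not divide 6433, so a solution does not exist.

No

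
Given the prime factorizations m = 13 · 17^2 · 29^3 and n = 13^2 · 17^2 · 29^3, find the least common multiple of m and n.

1191183149

max exponent per prime: 13^2 · 17^2 · 29^3 = 1191183149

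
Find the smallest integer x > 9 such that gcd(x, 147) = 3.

gcd(x, 147) = 3 forces 3 | x; write x = 3s. Then gcd(3s, 3·49) = 3·gcd(s, 49), so need gcd(s, 49) = 1.
3s > 9 gives s ≥ 4. The least s ≥ 4 coprime to 49 is 4, so x = 3·4 = 12.

12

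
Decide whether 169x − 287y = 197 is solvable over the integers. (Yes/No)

Yes

gcd(169, 287): 287 = 1·169 + 118; 169 = 1·118 + 51; 118 = 2·51 + 16; 51 = 3·16 + 3; 16 = 5·3 + 1; 3 = 3·1 + 0 → 1
1 divides 197, so a solution exists.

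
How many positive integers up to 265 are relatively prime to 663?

663 = 3·13·17. Inclusion–exclusion on these primes:
265 − ⌊265/3⌋ − ⌊265/13⌋ − ⌊265/17⌋ + ⌊265/39⌋ + ⌊265/51⌋ + ⌊265/221⌋ − ⌊265/663⌋ = 154

154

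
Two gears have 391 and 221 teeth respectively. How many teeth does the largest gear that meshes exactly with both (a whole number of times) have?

Euclid: 391 = 1·221 + 170; 221 = 1·170 + 51; 170 = 3·51 + 17; 51 = 3·17 + 0. Last nonzero remainder: 17.

17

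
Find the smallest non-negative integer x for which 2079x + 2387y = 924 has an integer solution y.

gcd(2079, 2387) = 77 (Euclid: 2387 = 1·2079 + 308; 2079 = 6·308 + 231; 308 = 1·231 + 77; 231 = 3·77 + 0), and 77 | 924.
Extended Euclid: 2079·(-8) + 2387·(7) = 77. Scale by 12: x₀ = -96.
General solution x = x₀ + 31t; reducing mod 31 gives x = 28 (and y = -24).

28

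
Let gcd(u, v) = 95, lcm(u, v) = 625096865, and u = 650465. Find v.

u·v = gcd·lcm = 95·625096865 = 59384202175, so v = 59384202175/650465 = 91295.

91295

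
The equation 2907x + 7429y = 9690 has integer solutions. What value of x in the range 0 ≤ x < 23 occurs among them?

11

Reduce mod 7429: 2907x ≡ 9690 (mod 7429). With g = gcd(2907, 7429) = 323 dividing 9690, divide through: 9x ≡ 30 (mod 23).
Since gcd(9, 23) = 1, x ≡ 30·(9)⁻¹ ≡ 11 (mod 23). Smallest non-negative: 11.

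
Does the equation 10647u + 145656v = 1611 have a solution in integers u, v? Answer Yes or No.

gcd(10647, 145656): 145656 = 13·10647 + 7245; 10647 = 1·7245 + 3402; 7245 = 2·3402 + 441; 3402 = 7·441 + 315; 441 = 1·315 + 126; 315 = 2·126 + 63; 126 = 2·63 + 0 → 63
63 does not divide 1611, so a solution does not exist.

No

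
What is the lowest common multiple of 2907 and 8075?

72675

gcd first: 8075 = 2·2907 + 2261; 2907 = 1·2261 + 646; 2261 = 3·646 + 323; 646 = 2·323 + 0 → gcd = 323
lcm = 2907·8075/gcd = 23474025/323 = 72675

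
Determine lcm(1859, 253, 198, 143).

lcm(1859, 253) = 1859·253/gcd = 470327/11 = 42757
lcm(42757, 198) = 42757·198/gcd = 8465886/11 = 769626
lcm(769626, 143) = 769626·143/gcd = 110056518/143 = 769626

769626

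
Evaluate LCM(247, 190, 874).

247 = 13 · 19; 190 = 2 · 5 · 19; 874 = 2 · 19 · 23
lcm takes max exponent of each prime: 2 · 5 · 13 · 19 · 23 = 56810

56810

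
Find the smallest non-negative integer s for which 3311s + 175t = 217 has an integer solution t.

Euclid: 3311 = 18·175 + 161; 175 = 1·161 + 14; 161 = 11·14 + 7; 14 = 2·7 + 0 → gcd = 7; 217 = 7·31.
Back-substitution yields 3311·(12) + 175·(-227) = 7, so one solution is s = 12·31 = 372, t = -227·31 = -7037.
Solutions in s differ by 175/7 = 25; the one in [0, 25) is 372 mod 25 = 22.

22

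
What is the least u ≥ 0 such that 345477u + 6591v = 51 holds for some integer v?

Reduce mod 6591: 345477u ≡ 51 (mod 6591). With g = gcd(345477, 6591) = 3 dividing 51, divide through: 115159u ≡ 17 (mod 2197).
Since gcd(115159, 2197) = 1, u ≡ 17·(115159)⁻¹ ≡ 838 (mod 2197). Smallest non-negative: 838.

838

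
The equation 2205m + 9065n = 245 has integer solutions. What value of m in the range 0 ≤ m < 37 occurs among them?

gcd(2205, 9065) = 245 (Euclid: 9065 = 4·2205 + 245; 2205 = 9·245 + 0), and 245 | 245.
Extended Euclid: 2205·(-4) + 9065·(1) = 245. Scale by 1: m₀ = -4.
General solution m = m₀ + 37t; reducing mod 37 gives m = 33 (and n = -8).

33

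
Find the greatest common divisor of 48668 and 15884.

4

Euclid: 48668 = 3·15884 + 1016; 15884 = 15·1016 + 644; 1016 = 1·644 + 372; 644 = 1·372 + 272; 372 = 1·272 + 100; 272 = 2·100 + 72; 100 = 1·72 + 28; 72 = 2·28 + 16; 28 = 1·16 + 12; 16 = 1·12 + 4; 12 = 3·4 + 0. Last nonzero remainder: 4.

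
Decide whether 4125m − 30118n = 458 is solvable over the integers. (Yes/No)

By Bézout, 4125m − 30118n = 458 has integer solutions iff gcd(4125, 30118) | 458.
Euclid: 30118 = 7·4125 + 1243; 4125 = 3·1243 + 396; 1243 = 3·396 + 55; 396 = 7·55 + 11; 55 = 5·11 + 0. gcd = 11; 458 mod 11 = 7. No.

No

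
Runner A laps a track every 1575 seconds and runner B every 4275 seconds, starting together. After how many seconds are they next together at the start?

29925

gcd first: 4275 = 2·1575 + 1125; 1575 = 1·1125 + 450; 1125 = 2·450 + 225; 450 = 2·225 + 0 → gcd = 225
lcm = 1575·4275/gcd = 6733125/225 = 29925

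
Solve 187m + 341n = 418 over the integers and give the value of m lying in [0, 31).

gcd(187, 341) = 11 (Euclid: 341 = 1·187 + 154; 187 = 1·154 + 33; 154 = 4·33 + 22; 33 = 1·22 + 11; 22 = 2·11 + 0), and 11 | 418.
Extended Euclid: 187·(11) + 341·(-6) = 11. Scale by 38: m₀ = 418.
General solution m = m₀ + 31t; reducing mod 31 gives m = 15 (and n = -7).

15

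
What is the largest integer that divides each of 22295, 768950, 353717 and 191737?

91

gcd(22295, 768950): 768950 = 34·22295 + 10920; 22295 = 2·10920 + 455; 10920 = 24·455 + 0 → 455
gcd(455, 353717): 353717 = 777·455 + 182; 455 = 2·182 + 91; 182 = 2·91 + 0 → 91
gcd(91, 191737): 191737 = 2107·91 + 0 → 91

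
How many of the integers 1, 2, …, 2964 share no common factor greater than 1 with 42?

847

42 = 2·3·7. Inclusion–exclusion on these primes:
2964 − ⌊2964/2⌋ − ⌊2964/3⌋ − ⌊2964/7⌋ + ⌊2964/6⌋ + ⌊2964/14⌋ + ⌊2964/21⌋ − ⌊2964/42⌋ = 847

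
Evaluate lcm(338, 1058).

178802

gcd first: 1058 = 3·338 + 44; 338 = 7·44 + 30; 44 = 1·30 + 14; 30 = 2·14 + 2; 14 = 7·2 + 0 → gcd = 2
lcm = 338·1058/gcd = 357604/2 = 178802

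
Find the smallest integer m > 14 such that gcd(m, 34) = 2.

16

Multiples of 2 above 14: 2·8, 2·9, … . Need the cofactor coprime to 34/2 = 17.
Checking s = 8, 9, … the first with gcd(s, 17) = 1 is s = 8, giving 16.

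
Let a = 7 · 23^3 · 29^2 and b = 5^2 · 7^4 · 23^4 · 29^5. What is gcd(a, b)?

71627129

min exponent per shared prime: 7 · 23^3 · 29^2 = 71627129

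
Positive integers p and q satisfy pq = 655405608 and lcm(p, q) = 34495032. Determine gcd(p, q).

19

From gcd × lcm = pq: gcd = 655405608 / 34495032 = 19.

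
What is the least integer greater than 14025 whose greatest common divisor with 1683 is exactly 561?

gcd(k, 1683) = 561 forces 561 | k; write k = 561s. Then gcd(561s, 561·3) = 561·gcd(s, 3), so need gcd(s, 3) = 1.
561s > 14025 gives s ≥ 26. The least s ≥ 26 coprime to 3 is 26, so k = 561·26 = 14586.

14586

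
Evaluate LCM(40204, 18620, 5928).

40204 = 2² · 19 · 23²; 18620 = 2² · 5 · 7² · 19; 5928 = 2³ · 3 · 13 · 19
lcm takes max exponent of each prime: 2³ · 3 · 5 · 7² · 13 · 19 · 23² = 768298440

768298440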